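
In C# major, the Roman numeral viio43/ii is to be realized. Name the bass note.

G#

The applied chord viio43/ii is rooted on C##: C##-E#-G#-B.
The figure 43 means second inversion — the fifth is in the bass.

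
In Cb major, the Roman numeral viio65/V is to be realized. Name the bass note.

Ab

The applied chord viio65/V is rooted on F: F-Ab-Cb-Ebb.
The figure 65 means first inversion — the third is in the bass.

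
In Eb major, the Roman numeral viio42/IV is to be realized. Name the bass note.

The applied chord viio42/IV is rooted on G: G-Bb-Db-Fb.
The figure 42 means third inversion — the seventh is in the bass.

Fb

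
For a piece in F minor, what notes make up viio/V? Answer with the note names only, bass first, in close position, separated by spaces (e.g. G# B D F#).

B D F

The slash marks an applied leading-tone chord: viio of V. In F minor, V is C, so the leading tone to it is B, a half step below.
Building a diminished triad on B gives B-D-F.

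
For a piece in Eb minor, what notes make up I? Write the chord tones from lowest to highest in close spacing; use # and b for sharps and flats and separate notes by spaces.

Eb G Bb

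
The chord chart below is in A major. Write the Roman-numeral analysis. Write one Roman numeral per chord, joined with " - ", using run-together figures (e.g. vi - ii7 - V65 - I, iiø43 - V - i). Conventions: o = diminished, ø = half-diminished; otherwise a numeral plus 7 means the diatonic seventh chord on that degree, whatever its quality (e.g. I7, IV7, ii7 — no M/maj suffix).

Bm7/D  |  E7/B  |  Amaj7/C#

ii65 - V43 - I65

Bm7/D: minor seventh chord on B = scale degree 2 → ii65.
E7/B: root E is the dominant; dominant seventh chord there is V43.
Amaj7/C# has root A, degree 1 in A major, so I65.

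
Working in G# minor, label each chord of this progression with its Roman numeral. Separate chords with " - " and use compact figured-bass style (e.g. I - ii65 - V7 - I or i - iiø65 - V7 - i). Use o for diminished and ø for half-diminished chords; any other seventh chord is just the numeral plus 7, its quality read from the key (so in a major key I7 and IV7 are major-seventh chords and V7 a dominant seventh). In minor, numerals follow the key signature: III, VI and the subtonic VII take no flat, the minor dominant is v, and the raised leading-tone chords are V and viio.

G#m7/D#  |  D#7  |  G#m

G#m7/D#: minor seventh chord on G# = scale degree 1 → i43.
D#7: dominant seventh chord on D# = scale degree 5 → V7.
G#m: minor triad on G# = scale degree 1 → i.

i43 - V7 - i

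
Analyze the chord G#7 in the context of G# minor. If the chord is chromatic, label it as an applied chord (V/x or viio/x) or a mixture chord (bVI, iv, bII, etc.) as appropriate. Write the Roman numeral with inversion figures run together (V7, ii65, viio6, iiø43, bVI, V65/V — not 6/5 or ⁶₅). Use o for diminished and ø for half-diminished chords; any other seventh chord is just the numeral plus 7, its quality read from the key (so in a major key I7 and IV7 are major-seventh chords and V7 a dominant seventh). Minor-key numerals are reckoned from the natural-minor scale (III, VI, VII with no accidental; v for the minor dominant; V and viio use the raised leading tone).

The pitches G#-B#-D#-F# form a dominant seventh chord rooted on G#.
G# is not a diatonic chord root with this quality in G# minor, but it lies a perfect fifth above C# (iv), so the chord functions as an applied dominant of iv.

V7/iv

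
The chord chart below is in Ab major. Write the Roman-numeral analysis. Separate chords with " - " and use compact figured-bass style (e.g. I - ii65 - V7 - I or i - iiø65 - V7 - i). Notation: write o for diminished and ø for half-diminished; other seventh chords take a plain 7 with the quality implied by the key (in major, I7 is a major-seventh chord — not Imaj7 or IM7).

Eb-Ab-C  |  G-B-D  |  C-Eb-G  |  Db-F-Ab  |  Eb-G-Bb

Eb-Ab-C: major triad on Ab = scale degree 1 → I64.
G-B-D: a major triad on G, the applied dominant of iii → V/iii.
C-Eb-G: root C is the mediant; minor triad there is iii.
Db-F-Ab has root Db, degree 4 in Ab major, so IV.
Eb-G-Bb: major triad on Eb = scale degree 5 → V.

I64 - V/iii - iii - IV - V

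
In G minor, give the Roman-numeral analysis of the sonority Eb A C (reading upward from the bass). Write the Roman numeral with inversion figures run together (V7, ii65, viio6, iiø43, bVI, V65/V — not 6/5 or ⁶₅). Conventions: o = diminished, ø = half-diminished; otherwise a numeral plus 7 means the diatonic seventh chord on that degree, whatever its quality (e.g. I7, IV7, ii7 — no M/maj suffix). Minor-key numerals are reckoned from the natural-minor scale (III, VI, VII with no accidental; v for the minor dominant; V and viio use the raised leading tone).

Stacked in thirds the chord is A-C-Eb: a diminished triad on A.
A is scale degree 2 in G minor, and a diminished triad on that degree is written iio.
With Eb in the bass the chord is in second inversion, so the figured bass is 64.

iio64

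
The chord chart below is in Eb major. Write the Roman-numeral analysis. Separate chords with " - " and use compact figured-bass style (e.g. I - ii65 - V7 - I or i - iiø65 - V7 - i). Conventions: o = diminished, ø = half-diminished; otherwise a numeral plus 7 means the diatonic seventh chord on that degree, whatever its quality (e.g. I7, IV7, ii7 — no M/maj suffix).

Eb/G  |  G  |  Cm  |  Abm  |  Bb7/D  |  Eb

I6 - V/vi - vi - iv - V65 - I

Eb/G: root Eb is the tonic; major triad there is I6.
G: chromatic; G is V of vi, so V/vi.
Cm has root C, degree 6 in Eb major, so vi.
Abm: Ab with this quality isn't in the key; it's iv, borrowed from the parallel minor.
Bb7/D: dominant seventh chord on Bb = scale degree 5 → V65.
Eb: root Eb is the tonic; major triad there is I.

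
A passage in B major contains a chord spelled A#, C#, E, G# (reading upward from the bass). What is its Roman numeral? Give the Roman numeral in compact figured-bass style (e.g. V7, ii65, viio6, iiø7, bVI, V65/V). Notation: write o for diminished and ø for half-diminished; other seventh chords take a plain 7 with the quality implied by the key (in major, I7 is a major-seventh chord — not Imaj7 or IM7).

viiø7

Stacked in thirds the chord is A#-C#-E-G#: a half-diminished seventh chord on A#.
A# is scale degree 7 in B major, and a half-diminished seventh chord on that degree is written viiø7.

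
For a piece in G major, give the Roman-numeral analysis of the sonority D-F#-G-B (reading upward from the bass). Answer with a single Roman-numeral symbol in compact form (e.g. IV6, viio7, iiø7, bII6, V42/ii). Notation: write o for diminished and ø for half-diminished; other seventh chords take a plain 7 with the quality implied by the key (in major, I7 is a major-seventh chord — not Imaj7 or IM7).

I43

Stacked in thirds the chord is G-B-D-F#: a major seventh chord on G.
In G major, G is the tonic; the diatonic major seventh chord there is I7.
With D in the bass the chord is in second inversion, so the figured bass is 43.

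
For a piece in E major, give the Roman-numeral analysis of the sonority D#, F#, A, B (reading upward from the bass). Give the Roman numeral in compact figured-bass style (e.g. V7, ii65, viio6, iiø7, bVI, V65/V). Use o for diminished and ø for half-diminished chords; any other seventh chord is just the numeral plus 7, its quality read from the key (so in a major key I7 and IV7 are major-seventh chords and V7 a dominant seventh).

Stacked in thirds the chord is B-D#-F#-A: a dominant seventh chord on B.
B is scale degree 5 in E major, and a dominant seventh chord on that degree is written V7.
With D# in the bass the chord is in first inversion, so the figured bass is 65.

V65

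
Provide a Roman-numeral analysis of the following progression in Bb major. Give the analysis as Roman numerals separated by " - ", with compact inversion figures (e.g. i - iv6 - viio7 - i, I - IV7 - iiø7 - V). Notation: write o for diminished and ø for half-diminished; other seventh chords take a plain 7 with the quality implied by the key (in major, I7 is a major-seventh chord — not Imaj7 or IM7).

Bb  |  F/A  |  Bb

I - V6 - I

Bb: root Bb is the tonic; major triad there is I.
F/A has root F, degree 5 in Bb major, so V6.
Bb has root Bb, degree 1 in Bb major, so I.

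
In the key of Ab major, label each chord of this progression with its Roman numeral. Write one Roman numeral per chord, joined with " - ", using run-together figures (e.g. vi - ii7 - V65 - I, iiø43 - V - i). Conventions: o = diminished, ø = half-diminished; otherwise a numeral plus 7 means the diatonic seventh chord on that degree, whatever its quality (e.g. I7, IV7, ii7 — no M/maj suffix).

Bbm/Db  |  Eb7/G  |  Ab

ii6 - V65 - I

Bbm/Db: minor triad on Bb = scale degree 2 → ii6.
Eb7/G has root Eb, degree 5 in Ab major, so V65.
Ab has root Ab, degree 1 in Ab major, so I.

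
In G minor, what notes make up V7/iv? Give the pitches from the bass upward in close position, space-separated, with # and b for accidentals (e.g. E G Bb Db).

G B D F

V7/iv is a secondary dominant — the dominant seventh of iv. iv in G minor is C, so the applied chord's root is G, a perfect fifth above.
Building a dominant seventh chord on G gives G-B-D-F.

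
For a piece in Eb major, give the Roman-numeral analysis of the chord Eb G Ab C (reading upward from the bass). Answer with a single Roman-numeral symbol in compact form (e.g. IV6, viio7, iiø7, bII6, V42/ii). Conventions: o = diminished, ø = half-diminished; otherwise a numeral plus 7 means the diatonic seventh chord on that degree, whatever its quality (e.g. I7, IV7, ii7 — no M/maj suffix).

The pitches Ab-C-Eb-G form a major seventh chord rooted on Ab.
In Eb major, Ab is the subdominant; the diatonic major seventh chord there is IV7.
With Eb in the bass the chord is in second inversion, so the figured bass is 43.

IV43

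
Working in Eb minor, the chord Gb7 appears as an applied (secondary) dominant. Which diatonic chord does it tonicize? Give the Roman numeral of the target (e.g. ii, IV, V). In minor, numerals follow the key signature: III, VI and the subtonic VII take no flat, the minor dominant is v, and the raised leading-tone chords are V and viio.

VI

The chord is a dominant seventh chord on Gb.
A dominant resolves down a perfect fifth: Gb → Cb. In Eb minor, Cb is scale degree 6, i.e. VI.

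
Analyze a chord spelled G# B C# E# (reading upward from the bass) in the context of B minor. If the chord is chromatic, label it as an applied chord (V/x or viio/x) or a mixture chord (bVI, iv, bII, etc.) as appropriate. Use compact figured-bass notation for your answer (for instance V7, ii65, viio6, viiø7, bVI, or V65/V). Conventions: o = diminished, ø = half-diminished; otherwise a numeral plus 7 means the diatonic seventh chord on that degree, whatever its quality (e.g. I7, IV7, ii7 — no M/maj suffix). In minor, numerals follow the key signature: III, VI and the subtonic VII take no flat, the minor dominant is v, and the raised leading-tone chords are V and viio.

V43/V

The pitches C#-E#-G#-B form a dominant seventh chord rooted on C#.
C# is not a diatonic chord root with this quality in B minor, but it lies a perfect fifth above F# (V), so the chord functions as an applied dominant of V.
With G# in the bass the chord is in second inversion, so the figured bass is 43.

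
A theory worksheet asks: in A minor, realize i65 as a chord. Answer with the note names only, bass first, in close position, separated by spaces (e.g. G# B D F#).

The numeral's case and figure indicate a minor seventh chord. In A minor its root, the first degree, is A.
That chord is spelled A-C-E-G.
With the 65 figure the chord is in first inversion; from the bass C upward in close position it reads C-E-G-A.

C E G A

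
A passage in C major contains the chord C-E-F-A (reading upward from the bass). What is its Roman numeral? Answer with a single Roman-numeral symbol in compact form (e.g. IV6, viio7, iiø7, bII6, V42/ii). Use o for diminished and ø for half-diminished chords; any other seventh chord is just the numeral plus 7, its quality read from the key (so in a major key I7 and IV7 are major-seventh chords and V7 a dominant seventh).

IV43

The pitches F-A-C-E form a major seventh chord rooted on F.
F is scale degree 4 in C major, and a major seventh chord on that degree is written IV7.
With C in the bass the chord is in second inversion, so the figured bass is 43.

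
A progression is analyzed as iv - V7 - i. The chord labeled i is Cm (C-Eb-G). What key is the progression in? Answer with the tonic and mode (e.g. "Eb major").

The chord Cm is a minor triad rooted on C; its label is i.
If C is scale degree 1 and the mode makes that degree carry a minor triad, the tonic is C and the mode is minor.

C minor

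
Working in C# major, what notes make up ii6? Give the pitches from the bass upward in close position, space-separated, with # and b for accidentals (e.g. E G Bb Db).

F# A# D#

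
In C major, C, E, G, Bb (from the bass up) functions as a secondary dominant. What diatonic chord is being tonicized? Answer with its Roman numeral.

IV

The chord is a dominant seventh chord on C.
A dominant resolves down a perfect fifth: C → F. In C major, F is scale degree 4, i.e. IV.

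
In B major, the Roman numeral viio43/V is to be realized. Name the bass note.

The applied chord viio43/V is rooted on E#: E#-G#-B-D.
The figure 43 means second inversion — the fifth is in the bass.

B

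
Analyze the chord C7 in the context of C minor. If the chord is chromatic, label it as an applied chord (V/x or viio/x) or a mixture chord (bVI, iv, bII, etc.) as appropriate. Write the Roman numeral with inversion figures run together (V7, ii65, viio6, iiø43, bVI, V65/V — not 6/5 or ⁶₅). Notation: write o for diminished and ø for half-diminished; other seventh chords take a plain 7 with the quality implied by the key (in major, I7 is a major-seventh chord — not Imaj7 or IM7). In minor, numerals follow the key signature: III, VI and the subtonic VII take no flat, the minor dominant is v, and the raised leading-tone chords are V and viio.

V7/iv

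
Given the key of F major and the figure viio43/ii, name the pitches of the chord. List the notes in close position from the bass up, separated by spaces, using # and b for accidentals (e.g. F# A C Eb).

C Eb F# A

viio43/ii is a secondary leading-tone chord. The target ii is G in F major; the applied chord is rooted a semitone below, on F#.
Building a fully diminished seventh chord on F# gives F#-A-C-Eb.
With the 43 figure the chord is in second inversion; from the bass C upward in close position it reads C-Eb-F#-A.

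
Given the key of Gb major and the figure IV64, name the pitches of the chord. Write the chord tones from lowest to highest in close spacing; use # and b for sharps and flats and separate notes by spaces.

The numeral's case and figure indicate a major triad. In Gb major its root, scale degree 4, is Cb.
That chord is spelled Cb-Eb-Gb.
With the 64 figure the chord is in second inversion; from the bass Gb upward in close position it reads Gb-Cb-Eb.

Gb Cb Eb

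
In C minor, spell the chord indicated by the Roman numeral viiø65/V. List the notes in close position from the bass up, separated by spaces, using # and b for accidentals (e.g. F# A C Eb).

A C E F#

viiø65/V is a secondary leading-tone chord. The target V is G in C minor; the applied chord is rooted a semitone below, on F#.
Building a half-diminished seventh chord on F# gives F#-A-C-E.
The figured bass 65 indicates first inversion, placing the third (A) in the bass: A-C-E-F#.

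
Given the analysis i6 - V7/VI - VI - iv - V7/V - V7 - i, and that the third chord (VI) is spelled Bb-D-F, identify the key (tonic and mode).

D minor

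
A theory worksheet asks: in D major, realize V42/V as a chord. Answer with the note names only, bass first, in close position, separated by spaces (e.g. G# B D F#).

V42/V is a secondary dominant — the dominant seventh of V. V in D major is A, so the applied chord's root is E, a perfect fifth above.
Building a dominant seventh chord on E gives E-G#-B-D.
The figured bass 42 indicates third inversion, placing the seventh (D) in the bass: D-E-G#-B.

D E G# B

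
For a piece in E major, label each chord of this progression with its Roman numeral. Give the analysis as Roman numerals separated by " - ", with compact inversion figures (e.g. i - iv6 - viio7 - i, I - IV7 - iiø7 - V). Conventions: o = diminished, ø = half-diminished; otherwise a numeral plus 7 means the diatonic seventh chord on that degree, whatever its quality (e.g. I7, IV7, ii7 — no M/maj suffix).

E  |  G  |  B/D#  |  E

I - bIII - V6 - I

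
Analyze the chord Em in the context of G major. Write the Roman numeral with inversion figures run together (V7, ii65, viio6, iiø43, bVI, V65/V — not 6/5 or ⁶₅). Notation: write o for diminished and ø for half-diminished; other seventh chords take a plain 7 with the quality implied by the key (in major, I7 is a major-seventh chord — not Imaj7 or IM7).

vi

Stacked in thirds the chord is E-G-B: a minor triad on E.
In G major, E is the submediant; the diatonic minor triad there is vi.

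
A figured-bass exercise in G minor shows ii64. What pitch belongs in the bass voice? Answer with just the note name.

E

ii in G minor has root A; the chord is A-C-E.
The figure 64 means second inversion — the fifth is in the bass.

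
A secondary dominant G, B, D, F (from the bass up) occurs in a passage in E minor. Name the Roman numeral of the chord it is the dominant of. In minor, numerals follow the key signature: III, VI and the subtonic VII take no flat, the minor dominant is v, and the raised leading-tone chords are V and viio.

VI

The chord is a dominant seventh chord on G.
A dominant resolves down a perfect fifth: G → C. In E minor, C is scale degree 6, i.e. VI.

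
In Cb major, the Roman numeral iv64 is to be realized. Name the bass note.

iv in Cb major has root Fb; the chord is Fb-Abb-Cb.
The figure 64 means second inversion — the fifth is in the bass.

Cb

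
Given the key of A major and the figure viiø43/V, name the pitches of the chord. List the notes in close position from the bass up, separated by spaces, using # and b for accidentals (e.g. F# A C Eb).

A C# D# F#

viiø43/V is a secondary leading-tone chord. The target V is E in A major; the applied chord is rooted a semitone below, on D#.
Building a half-diminished seventh chord on D# gives D#-F#-A-C#.
The figured bass 43 indicates second inversion, placing the fifth (A) in the bass: A-C#-D#-F#.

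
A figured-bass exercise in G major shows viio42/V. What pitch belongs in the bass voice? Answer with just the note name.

Bb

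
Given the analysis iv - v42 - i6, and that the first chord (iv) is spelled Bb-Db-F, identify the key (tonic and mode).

iv is given as Bb-Db-F — a minor triad with root Bb.
If Bb is scale degree 4 and the mode makes that degree carry a minor triad, the tonic is F and the mode is minor.

F minor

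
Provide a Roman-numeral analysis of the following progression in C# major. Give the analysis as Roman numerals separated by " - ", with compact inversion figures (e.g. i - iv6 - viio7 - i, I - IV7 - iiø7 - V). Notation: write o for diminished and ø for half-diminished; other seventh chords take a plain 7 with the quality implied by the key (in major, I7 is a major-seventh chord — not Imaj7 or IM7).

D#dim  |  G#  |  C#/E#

iio - V - I6

D#dim: diminished triad on D# — chromatic; iio (borrowed from the parallel minor).
G#: major triad on G# = scale degree 5 → V.
C#/E#: major triad on C# = scale degree 1 → I6.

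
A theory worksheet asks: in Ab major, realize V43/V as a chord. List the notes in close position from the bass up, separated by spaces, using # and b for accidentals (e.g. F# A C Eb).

V43/V is a secondary dominant — the dominant seventh of V. V in Ab major is Eb, so the applied chord's root is Bb, a perfect fifth above.
Building a dominant seventh chord on Bb gives Bb-D-F-Ab.
The figured bass 43 indicates second inversion, placing the fifth (F) in the bass: F-Ab-Bb-D.

F Ab Bb D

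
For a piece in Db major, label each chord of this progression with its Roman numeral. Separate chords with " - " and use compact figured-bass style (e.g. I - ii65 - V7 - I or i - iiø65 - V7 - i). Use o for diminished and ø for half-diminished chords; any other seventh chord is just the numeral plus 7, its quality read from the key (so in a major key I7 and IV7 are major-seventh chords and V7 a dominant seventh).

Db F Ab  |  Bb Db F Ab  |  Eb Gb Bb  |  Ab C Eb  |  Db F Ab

Db-F-Ab has root Db, degree 1 in Db major, so I.
Bb-Db-F-Ab has root Bb, degree 6 in Db major, so vi7.
Eb-Gb-Bb: root Eb is the supertonic; minor triad there is ii.
Ab-C-Eb has root Ab, degree 5 in Db major, so V.
Db-F-Ab: root Db is the tonic; major triad there is I.

I - vi7 - ii - V - I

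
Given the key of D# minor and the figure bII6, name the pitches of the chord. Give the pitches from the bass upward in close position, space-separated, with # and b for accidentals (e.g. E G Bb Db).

G# B E

Scale degree 2 in D# minor is E#; lowering it a half step gives E. bII6 is the Neapolitan sixth — a major triad on the lowered second degree, here in its customary first inversion.
So the chord is E-G#-B.
With the 6 figure the chord is in first inversion; from the bass G# upward in close position it reads G#-B-E.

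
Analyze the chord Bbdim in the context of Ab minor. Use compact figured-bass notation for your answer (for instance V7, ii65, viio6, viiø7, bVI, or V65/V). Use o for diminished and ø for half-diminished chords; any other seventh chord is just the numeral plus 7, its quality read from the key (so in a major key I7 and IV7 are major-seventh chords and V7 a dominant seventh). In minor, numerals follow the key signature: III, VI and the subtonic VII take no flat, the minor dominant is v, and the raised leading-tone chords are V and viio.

iio

The pitches Bb-Db-Fb form a diminished triad rooted on Bb.
In Ab minor, Bb is the supertonic; the diatonic diminished triad there is iio.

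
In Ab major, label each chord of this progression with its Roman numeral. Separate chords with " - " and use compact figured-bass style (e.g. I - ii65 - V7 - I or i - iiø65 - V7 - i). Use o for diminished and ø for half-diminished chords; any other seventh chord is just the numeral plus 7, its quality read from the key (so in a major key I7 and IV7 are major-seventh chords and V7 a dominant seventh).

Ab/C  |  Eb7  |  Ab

I6 - V7 - I

Ab/C: major triad on Ab = scale degree 1 → I6.
Eb7: root Eb is the dominant; dominant seventh chord there is V7.
Ab: root Ab is the tonic; major triad there is I.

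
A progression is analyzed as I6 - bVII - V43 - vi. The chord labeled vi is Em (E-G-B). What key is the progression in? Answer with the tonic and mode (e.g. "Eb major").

vi is given as E-G-B — a minor triad with root E.
Counting down 5 scale steps from E places the tonic on G; a minor triad on degree 6 is diatonic only in major.

G major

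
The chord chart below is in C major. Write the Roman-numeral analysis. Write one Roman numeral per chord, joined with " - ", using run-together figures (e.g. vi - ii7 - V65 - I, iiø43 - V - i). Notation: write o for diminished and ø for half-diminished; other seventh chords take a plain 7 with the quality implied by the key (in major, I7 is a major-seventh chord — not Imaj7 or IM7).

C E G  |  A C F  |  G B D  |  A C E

I - IV6 - V - vi

C-E-G: major triad on C = scale degree 1 → I.
A-C-F has root F, degree 4 in C major, so IV6.
G-B-D: major triad on G = scale degree 5 → V.
A-C-E has root A, degree 6 in C major, so vi.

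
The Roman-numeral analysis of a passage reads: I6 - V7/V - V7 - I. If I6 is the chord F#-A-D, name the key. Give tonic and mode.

D major

The anchor chord is a major triad on D, labeled I6.
If D is scale degree 1 and the mode makes that degree carry a major triad, the tonic is D and the mode is major.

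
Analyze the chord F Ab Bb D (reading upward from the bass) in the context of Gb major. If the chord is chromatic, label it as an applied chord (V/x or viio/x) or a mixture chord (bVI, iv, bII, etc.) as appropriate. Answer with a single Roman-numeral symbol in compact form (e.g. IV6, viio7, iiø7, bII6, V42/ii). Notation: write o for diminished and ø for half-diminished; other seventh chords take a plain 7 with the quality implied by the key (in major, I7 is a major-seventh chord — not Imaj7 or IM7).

V43/vi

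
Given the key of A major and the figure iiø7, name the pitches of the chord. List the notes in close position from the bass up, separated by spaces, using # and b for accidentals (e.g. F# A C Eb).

B D F A

Scale degree 2 in A major is B; here the chord built on it is altered to a half-diminished seventh chord. iiø7 is the half-diminished supertonic seventh, borrowed from the parallel minor.
So the chord is B-D-F-A.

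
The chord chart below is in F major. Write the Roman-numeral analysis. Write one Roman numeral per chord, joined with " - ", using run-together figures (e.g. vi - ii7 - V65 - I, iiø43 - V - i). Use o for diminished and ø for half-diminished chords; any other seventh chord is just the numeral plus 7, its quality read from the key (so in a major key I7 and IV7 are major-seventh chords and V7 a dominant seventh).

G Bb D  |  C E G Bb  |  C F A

G-Bb-D has root G, degree 2 in F major, so ii.
C-E-G-Bb: root C is the dominant; dominant seventh chord there is V7.
C-F-A: major triad on F = scale degree 1 → I64.

ii - V7 - I64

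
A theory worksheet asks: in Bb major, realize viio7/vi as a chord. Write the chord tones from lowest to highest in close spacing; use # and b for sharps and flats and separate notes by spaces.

viio7/vi is a secondary leading-tone chord. The target vi is G in Bb major; the applied chord is rooted a semitone below, on F#.
Building a fully diminished seventh chord on F# gives F#-A-C-Eb.

F# A C Eb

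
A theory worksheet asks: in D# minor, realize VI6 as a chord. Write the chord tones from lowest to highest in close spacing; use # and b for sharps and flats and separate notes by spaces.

D# F# B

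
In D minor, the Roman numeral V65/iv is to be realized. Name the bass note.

F#

The applied chord V65/iv is rooted on D: D-F#-A-C.
The figure 65 means first inversion — the third is in the bass.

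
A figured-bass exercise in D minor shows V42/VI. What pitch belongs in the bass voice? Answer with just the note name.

Eb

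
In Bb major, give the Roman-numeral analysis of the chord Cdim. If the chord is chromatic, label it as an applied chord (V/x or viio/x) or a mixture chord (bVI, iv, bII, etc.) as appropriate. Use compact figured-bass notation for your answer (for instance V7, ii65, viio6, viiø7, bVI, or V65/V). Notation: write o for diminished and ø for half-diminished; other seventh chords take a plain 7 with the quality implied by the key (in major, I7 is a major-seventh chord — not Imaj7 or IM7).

iio

Stacked in thirds the chord is C-Eb-Gb: a diminished triad on C.
C is the second degree of Bb major. This is the diminished supertonic triad, borrowed from the parallel minor.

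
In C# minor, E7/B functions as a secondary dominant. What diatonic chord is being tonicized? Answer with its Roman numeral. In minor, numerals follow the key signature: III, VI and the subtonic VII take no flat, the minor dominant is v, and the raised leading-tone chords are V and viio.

VI

The chord is a dominant seventh chord on E.
A dominant resolves down a perfect fifth: E → A. In C# minor, A is scale degree 6, i.e. VI.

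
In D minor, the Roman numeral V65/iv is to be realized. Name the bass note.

The applied chord V65/iv is rooted on D: D-F#-A-C.
The figure 65 means first inversion — the third is in the bass.

F#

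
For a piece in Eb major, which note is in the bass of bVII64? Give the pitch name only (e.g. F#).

Ab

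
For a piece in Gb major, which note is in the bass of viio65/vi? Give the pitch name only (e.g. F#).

F

The applied chord viio65/vi is rooted on D: D-F-Ab-Cb.
The figure 65 means first inversion — the third is in the bass.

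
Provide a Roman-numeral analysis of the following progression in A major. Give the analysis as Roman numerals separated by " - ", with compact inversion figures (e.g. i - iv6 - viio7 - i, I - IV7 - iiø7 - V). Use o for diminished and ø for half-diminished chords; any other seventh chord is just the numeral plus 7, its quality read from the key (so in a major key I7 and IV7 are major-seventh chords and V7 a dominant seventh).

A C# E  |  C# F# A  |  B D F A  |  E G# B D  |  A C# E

I - vi64 - iiø7 - V7 - I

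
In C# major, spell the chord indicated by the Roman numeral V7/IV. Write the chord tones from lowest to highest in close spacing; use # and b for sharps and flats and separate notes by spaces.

V7/IV is a secondary dominant — the dominant seventh of IV. IV in C# major is F#, so the applied chord's root is C#, a perfect fifth above.
Building a dominant seventh chord on C# gives C#-E#-G#-B.

C# E# G# B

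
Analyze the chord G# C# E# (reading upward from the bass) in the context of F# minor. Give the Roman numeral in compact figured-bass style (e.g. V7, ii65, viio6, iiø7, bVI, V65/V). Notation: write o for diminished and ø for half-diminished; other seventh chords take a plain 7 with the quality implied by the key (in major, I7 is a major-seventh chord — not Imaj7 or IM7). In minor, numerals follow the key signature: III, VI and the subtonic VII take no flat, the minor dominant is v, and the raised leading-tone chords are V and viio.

The pitches C#-E#-G# form a major triad rooted on C#.
In F# minor, C# is the dominant; the diatonic major triad there is V.
With G# in the bass the chord is in second inversion, so the figured bass is 64.

V64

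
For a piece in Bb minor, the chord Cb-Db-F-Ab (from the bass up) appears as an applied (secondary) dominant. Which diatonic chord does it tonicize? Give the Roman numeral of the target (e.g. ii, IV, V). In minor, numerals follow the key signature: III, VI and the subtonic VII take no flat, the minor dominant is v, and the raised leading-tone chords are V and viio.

The chord is a dominant seventh chord on Db.
A dominant resolves down a perfect fifth: Db → Gb. In Bb minor, Gb is scale degree 6, i.e. VI.

VI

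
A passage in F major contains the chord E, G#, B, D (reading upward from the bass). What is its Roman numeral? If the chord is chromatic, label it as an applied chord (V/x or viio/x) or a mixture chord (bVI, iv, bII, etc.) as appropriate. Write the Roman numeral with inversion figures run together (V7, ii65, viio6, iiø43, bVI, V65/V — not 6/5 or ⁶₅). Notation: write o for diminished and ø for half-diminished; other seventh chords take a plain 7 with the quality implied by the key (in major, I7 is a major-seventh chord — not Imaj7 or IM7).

Stacked in thirds the chord is E-G#-B-D: a dominant seventh chord on E.
E is not a diatonic chord root with this quality in F major, but it lies a perfect fifth above A (iii), so the chord functions as an applied dominant of iii.

V7/iii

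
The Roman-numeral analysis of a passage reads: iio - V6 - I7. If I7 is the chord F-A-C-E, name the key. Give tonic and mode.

I7 is given as F-A-C-E — a major seventh chord with root F.
If F is scale degree 1 and the mode makes that degree carry a major seventh chord, the tonic is F and the mode is major.

F major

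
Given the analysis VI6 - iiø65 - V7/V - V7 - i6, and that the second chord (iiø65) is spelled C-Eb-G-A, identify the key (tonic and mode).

iiø65 is given as C-Eb-G-A — a half-diminished seventh chord with root A.
iiø65 on A implies A is the supertonic; that puts the tonic at G, and the lowercase numeral fits minor mode.

G minor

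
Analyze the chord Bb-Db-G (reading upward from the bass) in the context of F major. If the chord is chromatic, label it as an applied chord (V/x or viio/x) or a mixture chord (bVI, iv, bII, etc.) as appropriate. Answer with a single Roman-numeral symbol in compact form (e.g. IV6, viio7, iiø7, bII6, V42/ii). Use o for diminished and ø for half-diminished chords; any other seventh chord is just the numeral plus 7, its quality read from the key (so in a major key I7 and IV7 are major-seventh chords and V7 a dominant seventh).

The pitches G-Bb-Db form a diminished triad rooted on G.
G is the second degree of F major. This is the diminished supertonic triad, borrowed from the parallel minor.
With Bb in the bass the chord is in first inversion, so the figured bass is 6.

iio6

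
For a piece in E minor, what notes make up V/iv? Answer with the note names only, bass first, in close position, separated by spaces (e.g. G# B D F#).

E G# B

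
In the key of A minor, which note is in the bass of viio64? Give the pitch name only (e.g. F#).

viio in A minor has root G#; the chord is G#-B-D.
The figure 64 means second inversion — the fifth is in the bass.

D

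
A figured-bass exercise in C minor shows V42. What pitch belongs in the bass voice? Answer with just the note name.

F

V in C minor has root G; the chord is G-B-D-F.
The figure 42 means third inversion — the seventh is in the bass.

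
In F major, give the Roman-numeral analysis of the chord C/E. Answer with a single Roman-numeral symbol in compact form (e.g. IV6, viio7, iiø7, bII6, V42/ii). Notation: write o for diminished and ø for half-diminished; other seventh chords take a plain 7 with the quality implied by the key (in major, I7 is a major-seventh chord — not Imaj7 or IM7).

V6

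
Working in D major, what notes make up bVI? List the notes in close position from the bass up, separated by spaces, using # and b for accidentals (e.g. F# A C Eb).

Scale degree 6 in D major is B; lowering it a half step gives Bb. bVI is a major triad on the lowered sixth degree, borrowed from the parallel minor.
So the chord is Bb-D-F.

Bb D F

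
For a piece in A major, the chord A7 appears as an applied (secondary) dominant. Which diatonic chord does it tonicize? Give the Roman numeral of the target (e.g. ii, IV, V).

The chord is a dominant seventh chord on A.
A dominant resolves down a perfect fifth: A → D. In A major, D is scale degree 4, i.e. IV.

IV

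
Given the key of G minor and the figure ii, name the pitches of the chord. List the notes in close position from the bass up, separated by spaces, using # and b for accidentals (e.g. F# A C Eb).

ii is the minor supertonic, borrowed from the parallel major (the Dorian ii). In G minor that root is A.
So the chord is A-C-E.

A C E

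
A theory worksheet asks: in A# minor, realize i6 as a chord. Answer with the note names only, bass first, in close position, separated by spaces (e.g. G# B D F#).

C# E# A#

The numeral's case and figure indicate a minor triad. In A# minor its root, scale degree 1, is A#.
That chord is spelled A#-C#-E#.
The figured bass 6 indicates first inversion, placing the third (C#) in the bass: C#-E#-A#.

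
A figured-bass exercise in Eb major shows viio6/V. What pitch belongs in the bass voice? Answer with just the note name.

C

The applied chord viio6/V is rooted on A: A-C-Eb.
The figure 6 means first inversion — the third is in the bass.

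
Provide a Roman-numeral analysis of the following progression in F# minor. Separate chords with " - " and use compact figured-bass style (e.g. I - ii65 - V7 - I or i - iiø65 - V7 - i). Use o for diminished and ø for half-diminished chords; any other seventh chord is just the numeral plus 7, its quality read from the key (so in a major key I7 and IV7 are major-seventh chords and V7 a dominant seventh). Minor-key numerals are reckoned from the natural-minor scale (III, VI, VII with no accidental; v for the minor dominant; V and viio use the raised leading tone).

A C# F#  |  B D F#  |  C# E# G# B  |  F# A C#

i6 - iv - V7 - i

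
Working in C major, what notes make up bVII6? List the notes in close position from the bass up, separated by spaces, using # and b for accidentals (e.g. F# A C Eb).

Scale degree 7 in C major is B; lowering it a half step gives Bb. bVII6 is a major triad on the lowered seventh degree (the subtonic), borrowed from the parallel minor.
So the chord is Bb-D-F.
The figured bass 6 indicates first inversion, placing the third (D) in the bass: D-F-Bb.

D F Bb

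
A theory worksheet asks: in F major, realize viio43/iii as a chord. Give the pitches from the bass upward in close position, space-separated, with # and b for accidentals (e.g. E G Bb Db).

The slash marks an applied leading-tone chord: viio of iii. In F major, iii is A, so the leading tone to it is G#, a half step below.
Building a fully diminished seventh chord on G# gives G#-B-D-F.
The figured bass 43 indicates second inversion, placing the fifth (D) in the bass: D-F-G#-B.

D F G# B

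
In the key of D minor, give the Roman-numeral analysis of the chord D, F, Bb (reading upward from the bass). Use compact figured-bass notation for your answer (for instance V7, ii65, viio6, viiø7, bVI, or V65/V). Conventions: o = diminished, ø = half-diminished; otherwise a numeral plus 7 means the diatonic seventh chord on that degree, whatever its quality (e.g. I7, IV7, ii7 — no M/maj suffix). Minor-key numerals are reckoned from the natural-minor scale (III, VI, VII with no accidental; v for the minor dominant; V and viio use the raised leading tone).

VI6

Stacked in thirds the chord is Bb-D-F: a major triad on Bb.
In D minor, Bb is the submediant; the diatonic major triad there is VI.
With D in the bass the chord is in first inversion, so the figured bass is 6.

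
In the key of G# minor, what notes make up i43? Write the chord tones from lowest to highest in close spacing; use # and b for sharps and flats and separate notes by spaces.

In G# minor, the first degree is G#, and the diatonic chord built there is a minor seventh chord.
Stacking thirds from G# gives G#-B-D#-F#.
The figured bass 43 indicates second inversion, placing the fifth (D#) in the bass: D#-F#-G#-B.

D# F# G# B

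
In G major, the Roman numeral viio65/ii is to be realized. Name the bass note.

B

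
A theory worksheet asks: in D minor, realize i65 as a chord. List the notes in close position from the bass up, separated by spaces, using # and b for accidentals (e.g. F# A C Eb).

The numeral's case and figure indicate a minor seventh chord. In D minor its root, the first degree, is D.
Stacking thirds from D gives D-F-A-C.
The figured bass 65 indicates first inversion, placing the third (F) in the bass: F-A-C-D.

F A C D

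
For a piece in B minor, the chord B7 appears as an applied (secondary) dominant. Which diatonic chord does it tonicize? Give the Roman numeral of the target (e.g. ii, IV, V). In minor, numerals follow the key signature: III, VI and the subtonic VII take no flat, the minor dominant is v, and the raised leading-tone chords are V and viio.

iv

The chord is a dominant seventh chord on B.
A dominant resolves down a perfect fifth: B → E. In B minor, E is scale degree 4, i.e. iv.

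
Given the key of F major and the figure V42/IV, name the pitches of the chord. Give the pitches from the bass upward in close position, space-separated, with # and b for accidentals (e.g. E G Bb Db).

Eb F A C

The slash means an applied dominant: we want the dominant of IV. In F major, IV is Bb major, and its dominant is built on F.
Building a dominant seventh chord on F gives F-A-C-Eb.
With the 42 figure the chord is in third inversion; from the bass Eb upward in close position it reads Eb-F-A-C.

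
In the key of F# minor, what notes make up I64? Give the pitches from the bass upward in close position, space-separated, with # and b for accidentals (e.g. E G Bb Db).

C# F# A#

Scale degree 1 in F# minor is F#; here the chord built on it is altered to a major triad. I64 is the major tonic (Picardy third), borrowed from the parallel major.
So the chord is F#-A#-C#.
The figured bass 64 indicates second inversion, placing the fifth (C#) in the bass: C#-F#-A#.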